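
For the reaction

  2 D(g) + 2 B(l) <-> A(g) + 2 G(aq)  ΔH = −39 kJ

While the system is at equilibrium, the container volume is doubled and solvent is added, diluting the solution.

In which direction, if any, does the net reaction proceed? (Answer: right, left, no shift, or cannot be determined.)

cannot be determined

Gas moles: reactants 2, products 1 (Δn_gas = -1). Expansion shifts the system toward the side with more moles of gas — to the left.
Dilution lowers every aqueous concentration by the same factor. Δn_aq = 2 − 0 = +2, so the system shifts toward the side with more dissolved moles — to the right.
The individual effects push in opposite directions; without quantitative information the net direction cannot be determined.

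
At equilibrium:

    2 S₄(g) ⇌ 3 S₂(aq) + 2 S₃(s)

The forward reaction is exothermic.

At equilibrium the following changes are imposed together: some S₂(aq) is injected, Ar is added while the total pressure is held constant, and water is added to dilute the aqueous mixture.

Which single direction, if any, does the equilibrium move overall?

cannot be determined

Adding S₂ (aq), a product, drives the reaction to the left.
Adding inert gas at constant total pressure expands the volume and lowers every reacting partial pressure. With Δn_gas = 0 − 2 = -2, Q moves away from K toward the side with fewer gas moles, so the system shifts toward the side with more gas moles — to the left.
Dilution lowers every aqueous concentration by the same factor. Δn_aq = 3 − 0 = +3, so the system shifts toward the side with more dissolved moles — to the right.
The individual effects push in opposite directions; without quantitative information the net direction cannot be determined.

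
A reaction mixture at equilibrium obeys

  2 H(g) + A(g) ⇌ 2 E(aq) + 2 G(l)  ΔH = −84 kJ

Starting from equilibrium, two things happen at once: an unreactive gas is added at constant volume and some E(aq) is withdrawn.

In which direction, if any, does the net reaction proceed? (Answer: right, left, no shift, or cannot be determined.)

right

At constant volume, adding an inert gas leaves every reacting species' partial pressure unchanged, so Q is unchanged — no shift from this change.
Removing E (aq), a product, drives the reaction to the right.
Only the nonzero effect(s) matter; the net shift is to the right.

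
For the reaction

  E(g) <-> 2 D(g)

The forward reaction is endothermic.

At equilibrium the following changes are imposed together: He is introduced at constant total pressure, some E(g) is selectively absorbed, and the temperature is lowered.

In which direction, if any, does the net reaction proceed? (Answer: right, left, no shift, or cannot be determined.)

Adding inert gas at constant total pressure expands the volume and lowers every reacting partial pressure. With Δn_gas = 2 − 1 = +1, Q moves away from K toward the side with fewer gas moles, so the system shifts toward the side with more gas moles — to the right.
Removing E (g), a reactant, drives the reaction to the left.
The forward reaction is endothermic. Lowering T favours the exothermic direction — shift to the left.
The individual effects push in opposite directions; without quantitative information the net direction cannot be determined.

cannot be determined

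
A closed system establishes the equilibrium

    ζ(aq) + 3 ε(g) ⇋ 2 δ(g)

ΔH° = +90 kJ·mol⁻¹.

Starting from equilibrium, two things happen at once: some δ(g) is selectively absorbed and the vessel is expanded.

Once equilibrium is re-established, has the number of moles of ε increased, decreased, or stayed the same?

cannot be determined

Removing δ (g), a product, drives the reaction to the right.
Gas moles: reactants 3, products 2 (Δn_gas = -1). Expansion shifts the system toward the side with more moles of gas — to the left.
The two effects oppose each other, so the net shift — and hence the change in ε — cannot be determined from the given information.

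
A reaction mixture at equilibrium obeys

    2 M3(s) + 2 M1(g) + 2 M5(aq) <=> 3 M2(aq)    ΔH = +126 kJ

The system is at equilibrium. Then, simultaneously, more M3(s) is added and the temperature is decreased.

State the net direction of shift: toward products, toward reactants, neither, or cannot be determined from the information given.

left

M3 is a pure solid; its activity is 1 regardless of amount, so Q is unaffected — no shift from this change.
The forward reaction is endothermic. Lowering T favours the exothermic direction — shift to the left.
Only the nonzero effect(s) matter; the net shift is to the left.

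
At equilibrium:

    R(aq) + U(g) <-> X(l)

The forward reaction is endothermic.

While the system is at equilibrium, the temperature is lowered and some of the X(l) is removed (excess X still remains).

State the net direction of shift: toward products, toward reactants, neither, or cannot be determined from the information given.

left

The forward reaction is endothermic. Lowering T favours the exothermic direction — shift to the left.
X is a pure liquid; its activity is 1 regardless of amount, so Q is unaffected — no shift from this change.
Only the nonzero effect(s) matter; the net shift is to the left.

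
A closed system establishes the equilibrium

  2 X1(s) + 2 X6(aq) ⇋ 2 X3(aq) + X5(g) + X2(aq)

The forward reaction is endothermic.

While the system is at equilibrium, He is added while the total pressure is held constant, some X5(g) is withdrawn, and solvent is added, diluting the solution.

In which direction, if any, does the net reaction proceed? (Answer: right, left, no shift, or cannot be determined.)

Adding inert gas at constant total pressure expands the volume and lowers every reacting partial pressure. With Δn_gas = 1 − 0 = +1, Q moves away from K toward the side with fewer gas moles, so the system shifts toward the side with more gas moles — to the right.
Removing X5 (g), a product, drives the reaction to the right.
Dilution lowers every aqueous concentration by the same factor. Δn_aq = 3 − 2 = +1, so the system shifts toward the side with more dissolved moles — to the right.
All effects act in the same direction — net shift to the right.

right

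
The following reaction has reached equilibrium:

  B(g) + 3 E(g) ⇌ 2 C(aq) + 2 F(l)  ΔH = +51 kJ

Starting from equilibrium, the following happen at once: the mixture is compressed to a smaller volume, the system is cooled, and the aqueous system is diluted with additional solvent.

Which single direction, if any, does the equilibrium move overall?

Gas moles: reactants 4, products 0 (Δn_gas = -4). Compression shifts the system toward the side with fewer moles of gas — to the right.
The forward reaction is endothermic. Lowering T favours the exothermic direction — shift to the left.
Dilution lowers every aqueous concentration by the same factor. Δn_aq = 2 − 0 = +2, so the system shifts toward the side with more dissolved moles — to the right.
The individual effects push in opposite directions; without quantitative information the net direction cannot be determined.

cannot be determined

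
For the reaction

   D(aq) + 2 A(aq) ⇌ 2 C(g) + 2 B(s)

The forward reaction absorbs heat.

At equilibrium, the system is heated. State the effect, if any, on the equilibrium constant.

K depends on temperature via the van 't Hoff relation. The forward reaction is endothermic, so raising T increases K.

increases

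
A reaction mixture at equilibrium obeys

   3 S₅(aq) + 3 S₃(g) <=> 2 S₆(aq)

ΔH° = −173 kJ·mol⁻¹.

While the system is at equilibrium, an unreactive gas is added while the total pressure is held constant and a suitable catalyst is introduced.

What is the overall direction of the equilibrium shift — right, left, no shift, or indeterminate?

Adding inert gas at constant total pressure expands the volume and lowers every reacting partial pressure. With Δn_gas = 0 − 3 = -3, Q moves away from K toward the side with fewer gas moles, so the system shifts toward the side with more gas moles — to the left.
A catalyst speeds both forward and reverse rates equally; it changes neither Q nor K — no shift from this change.
Only the nonzero effect(s) matter; the net shift is to the left.

left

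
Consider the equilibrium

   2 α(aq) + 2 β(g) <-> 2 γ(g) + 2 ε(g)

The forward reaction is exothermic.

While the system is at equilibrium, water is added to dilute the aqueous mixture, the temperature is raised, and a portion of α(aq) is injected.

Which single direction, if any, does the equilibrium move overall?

cannot be determined

Dilution lowers every aqueous concentration by the same factor. Δn_aq = 0 − 2 = -2, so the system shifts toward the side with more dissolved moles — to the left.
The forward reaction is exothermic. Raising T favours the endothermic direction — shift to the left.
Adding α (aq), a reactant, drives the reaction to the right.
The individual effects push in opposite directions; without quantitative information the net direction cannot be determined.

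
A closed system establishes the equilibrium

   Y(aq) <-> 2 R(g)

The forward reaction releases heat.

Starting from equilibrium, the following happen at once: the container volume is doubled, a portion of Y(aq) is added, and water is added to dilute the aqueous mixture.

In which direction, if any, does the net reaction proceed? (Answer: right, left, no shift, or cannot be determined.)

Gas moles: reactants 0, products 2 (Δn_gas = +2). Expansion shifts the system toward the side with more moles of gas — to the right.
Adding Y (aq), a reactant, drives the reaction to the right.
Dilution lowers every aqueous concentration by the same factor. Δn_aq = 0 − 1 = -1, so the system shifts toward the side with more dissolved moles — to the left.
The individual effects push in opposite directions; without quantitative information the net direction cannot be determined.

cannot be determined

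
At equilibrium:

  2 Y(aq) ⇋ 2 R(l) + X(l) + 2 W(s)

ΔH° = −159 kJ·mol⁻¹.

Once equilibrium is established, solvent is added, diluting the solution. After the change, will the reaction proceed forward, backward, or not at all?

left

Dilution lowers every aqueous concentration by the same factor. Δn_aq = 0 − 2 = -2, so the system shifts toward the side with more dissolved moles — to the left.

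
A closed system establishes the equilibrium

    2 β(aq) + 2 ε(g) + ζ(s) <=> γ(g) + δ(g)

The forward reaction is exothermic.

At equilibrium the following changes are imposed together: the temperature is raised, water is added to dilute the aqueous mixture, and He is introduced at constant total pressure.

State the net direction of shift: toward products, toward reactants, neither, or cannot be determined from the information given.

left

The forward reaction is exothermic. Raising T favours the endothermic direction — shift to the left.
Dilution lowers every aqueous concentration by the same factor. Δn_aq = 0 − 2 = -2, so the system shifts toward the side with more dissolved moles — to the left.
Adding inert gas at constant total pressure expands the volume, scaling every reacting partial pressure by the same factor. Δn_gas = 2 − 2 = 0, so Q is unchanged — no shift.
Only the nonzero effect(s) matter; the net shift is to the left.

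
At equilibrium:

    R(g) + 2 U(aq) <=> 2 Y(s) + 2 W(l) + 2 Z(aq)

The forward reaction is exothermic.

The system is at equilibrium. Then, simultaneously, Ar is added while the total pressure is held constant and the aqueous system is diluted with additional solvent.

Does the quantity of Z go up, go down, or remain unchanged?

decreases

Adding inert gas at constant total pressure expands the volume and lowers every reacting partial pressure. With Δn_gas = 0 − 1 = -1, Q moves away from K toward the side with fewer gas moles, so the system shifts toward the side with more gas moles — to the left.
Dilution scales every aqueous concentration by the same factor. Δn_aq = 2 − 2 = 0, so Q is unchanged — no shift.
The net shift is to the left. Z is a product, so its amount decreases.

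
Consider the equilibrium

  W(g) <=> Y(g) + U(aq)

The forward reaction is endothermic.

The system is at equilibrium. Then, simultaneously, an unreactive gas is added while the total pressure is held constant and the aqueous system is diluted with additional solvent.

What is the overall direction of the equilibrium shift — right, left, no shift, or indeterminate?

Adding inert gas at constant total pressure expands the volume, scaling every reacting partial pressure by the same factor. Δn_gas = 1 − 1 = 0, so Q is unchanged — no shift.
Dilution lowers every aqueous concentration by the same factor. Δn_aq = 1 − 0 = +1, so the system shifts toward the side with more dissolved moles — to the right.
Only the nonzero effect(s) matter; the net shift is to the right.

right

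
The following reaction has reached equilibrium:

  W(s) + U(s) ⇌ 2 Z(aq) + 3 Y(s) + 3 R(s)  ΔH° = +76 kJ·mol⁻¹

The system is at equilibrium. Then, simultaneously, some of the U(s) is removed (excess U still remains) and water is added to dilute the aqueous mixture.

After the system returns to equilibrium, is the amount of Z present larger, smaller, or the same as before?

increases

U is a pure solid; its activity is 1 regardless of amount, so Q is unaffected — no shift from this change.
Dilution lowers every aqueous concentration by the same factor. Δn_aq = 2 − 0 = +2, so the system shifts toward the side with more dissolved moles — to the right.
The net shift is to the right. Z is a product, so its amount increases.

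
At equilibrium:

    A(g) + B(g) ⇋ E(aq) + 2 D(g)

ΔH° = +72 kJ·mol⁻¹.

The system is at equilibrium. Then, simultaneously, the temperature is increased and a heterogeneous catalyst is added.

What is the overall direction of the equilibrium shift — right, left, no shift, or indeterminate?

The forward reaction is endothermic. Raising T favours the endothermic direction — shift to the right.
A catalyst speeds both forward and reverse rates equally; it changes neither Q nor K — no shift from this change.
Only the nonzero effect(s) matter; the net shift is to the right.

right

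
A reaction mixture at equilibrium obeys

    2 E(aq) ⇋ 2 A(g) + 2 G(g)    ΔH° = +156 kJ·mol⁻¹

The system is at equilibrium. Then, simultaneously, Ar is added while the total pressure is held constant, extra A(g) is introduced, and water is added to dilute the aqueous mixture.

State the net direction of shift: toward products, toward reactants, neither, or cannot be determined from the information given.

cannot be determined

Adding inert gas at constant total pressure expands the volume and lowers every reacting partial pressure. With Δn_gas = 4 − 0 = +4, Q moves away from K toward the side with fewer gas moles, so the system shifts toward the side with more gas moles — to the right.
Adding A (g), a product, drives the reaction to the left.
Dilution lowers every aqueous concentration by the same factor. Δn_aq = 0 − 2 = -2, so the system shifts toward the side with more dissolved moles — to the left.
The individual effects push in opposite directions; without quantitative information the net direction cannot be determined.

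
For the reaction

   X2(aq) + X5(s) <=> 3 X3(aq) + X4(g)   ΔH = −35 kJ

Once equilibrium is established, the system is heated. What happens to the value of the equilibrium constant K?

decreases

K depends on temperature via the van 't Hoff relation. The forward reaction is exothermic, so raising T decreases K.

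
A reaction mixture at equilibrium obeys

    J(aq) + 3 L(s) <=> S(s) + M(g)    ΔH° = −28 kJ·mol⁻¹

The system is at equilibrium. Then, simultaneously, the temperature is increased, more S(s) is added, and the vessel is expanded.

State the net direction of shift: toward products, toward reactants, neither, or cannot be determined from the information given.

cannot be determined

The forward reaction is exothermic. Raising T favours the endothermic direction — shift to the left.
S is a pure solid; its activity is 1 regardless of amount, so Q is unaffected — no shift from this change.
Gas moles: reactants 0, products 1 (Δn_gas = +1). Expansion shifts the system toward the side with more moles of gas — to the right.
The individual effects push in opposite directions; without quantitative information the net direction cannot be determined.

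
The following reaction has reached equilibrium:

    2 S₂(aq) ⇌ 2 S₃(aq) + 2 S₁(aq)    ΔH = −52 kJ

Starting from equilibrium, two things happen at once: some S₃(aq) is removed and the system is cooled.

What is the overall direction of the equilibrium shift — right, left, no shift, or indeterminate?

Removing S₃ (aq), a product, drives the reaction to the right.
The forward reaction is exothermic. Lowering T favours the exothermic direction — shift to the right.
All effects act in the same direction — net shift to the right.

right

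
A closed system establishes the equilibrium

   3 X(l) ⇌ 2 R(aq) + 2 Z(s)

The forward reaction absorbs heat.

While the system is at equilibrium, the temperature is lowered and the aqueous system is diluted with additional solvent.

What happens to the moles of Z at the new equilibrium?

cannot be determined

The forward reaction is endothermic. Lowering T favours the exothermic direction — shift to the left.
Dilution lowers every aqueous concentration by the same factor. Δn_aq = 2 − 0 = +2, so the system shifts toward the side with more dissolved moles — to the right.
The two effects oppose each other, so the net shift — and hence the change in Z — cannot be determined from the given information.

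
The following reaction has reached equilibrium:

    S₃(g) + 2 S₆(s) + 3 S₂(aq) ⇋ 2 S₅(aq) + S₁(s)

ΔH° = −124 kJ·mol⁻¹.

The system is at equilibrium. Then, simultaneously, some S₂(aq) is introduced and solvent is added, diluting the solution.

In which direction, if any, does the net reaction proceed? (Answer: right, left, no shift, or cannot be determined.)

cannot be determined

Adding S₂ (aq), a reactant, drives the reaction to the right.
Dilution lowers every aqueous concentration by the same factor. Δn_aq = 2 − 3 = -1, so the system shifts toward the side with more dissolved moles — to the left.
The individual effects push in opposite directions; without quantitative information the net direction cannot be determined.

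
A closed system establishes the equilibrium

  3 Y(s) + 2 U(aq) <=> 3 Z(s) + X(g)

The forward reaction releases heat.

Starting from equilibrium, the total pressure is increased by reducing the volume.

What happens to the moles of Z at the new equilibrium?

decreases

Gas moles: reactants 0, products 1 (Δn_gas = +1). Compression shifts the system toward the side with fewer moles of gas — to the left.
The net shift is to the left. Z is a product, so its amount decreases.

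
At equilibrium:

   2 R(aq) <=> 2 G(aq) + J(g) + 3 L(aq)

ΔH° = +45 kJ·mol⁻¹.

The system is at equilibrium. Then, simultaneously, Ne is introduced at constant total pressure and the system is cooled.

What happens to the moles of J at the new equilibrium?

cannot be determined

Adding inert gas at constant total pressure expands the volume and lowers every reacting partial pressure. With Δn_gas = 1 − 0 = +1, Q moves away from K toward the side with fewer gas moles, so the system shifts toward the side with more gas moles — to the right.
The forward reaction is endothermic. Lowering T favours the exothermic direction — shift to the left.
The two effects oppose each other, so the net shift — and hence the change in J — cannot be determined from the given information.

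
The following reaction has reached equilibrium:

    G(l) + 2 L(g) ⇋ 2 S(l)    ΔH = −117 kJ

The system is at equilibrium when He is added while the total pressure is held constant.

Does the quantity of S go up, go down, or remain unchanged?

Adding inert gas at constant total pressure expands the volume and lowers every reacting partial pressure. With Δn_gas = 0 − 2 = -2, Q moves away from K toward the side with fewer gas moles, so the system shifts toward the side with more gas moles — to the left.
The net shift is to the left. S is a product, so its amount decreases.

decreases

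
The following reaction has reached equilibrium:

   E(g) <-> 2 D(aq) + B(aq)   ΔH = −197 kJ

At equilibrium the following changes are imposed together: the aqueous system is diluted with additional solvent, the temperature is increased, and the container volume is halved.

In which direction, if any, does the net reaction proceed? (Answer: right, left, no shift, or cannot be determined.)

cannot be determined

Dilution lowers every aqueous concentration by the same factor. Δn_aq = 3 − 0 = +3, so the system shifts toward the side with more dissolved moles — to the right.
The forward reaction is exothermic. Raising T favours the endothermic direction — shift to the left.
Gas moles: reactants 1, products 0 (Δn_gas = -1). Compression shifts the system toward the side with fewer moles of gas — to the right.
The individual effects push in opposite directions; without quantitative information the net direction cannot be determined.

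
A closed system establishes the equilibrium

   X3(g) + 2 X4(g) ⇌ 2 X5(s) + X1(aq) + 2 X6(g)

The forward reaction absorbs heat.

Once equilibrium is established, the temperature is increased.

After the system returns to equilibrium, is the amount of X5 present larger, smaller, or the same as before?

The forward reaction is endothermic. Raising T favours the endothermic direction — shift to the right.
The net shift is to the right. X5 is a product, so its amount increases.

increases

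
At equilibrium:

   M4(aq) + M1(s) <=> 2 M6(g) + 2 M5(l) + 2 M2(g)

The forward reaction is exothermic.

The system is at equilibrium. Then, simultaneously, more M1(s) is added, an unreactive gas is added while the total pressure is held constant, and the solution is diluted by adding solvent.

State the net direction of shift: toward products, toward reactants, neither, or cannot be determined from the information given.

M1 is a pure solid; its activity is 1 regardless of amount, so Q is unaffected — no shift from this change.
Adding inert gas at constant total pressure expands the volume and lowers every reacting partial pressure. With Δn_gas = 4 − 0 = +4, Q moves away from K toward the side with fewer gas moles, so the system shifts toward the side with more gas moles — to the right.
Dilution lowers every aqueous concentration by the same factor. Δn_aq = 0 − 1 = -1, so the system shifts toward the side with more dissolved moles — to the left.
The individual effects push in opposite directions; without quantitative information the net direction cannot be determined.

cannot be determined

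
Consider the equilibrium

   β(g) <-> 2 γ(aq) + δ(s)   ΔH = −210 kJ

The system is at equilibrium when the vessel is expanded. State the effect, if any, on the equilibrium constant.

The equilibrium constant depends only on temperature. This perturbation may move the position of equilibrium, but since T is unchanged, K itself is unchanged.

unchanged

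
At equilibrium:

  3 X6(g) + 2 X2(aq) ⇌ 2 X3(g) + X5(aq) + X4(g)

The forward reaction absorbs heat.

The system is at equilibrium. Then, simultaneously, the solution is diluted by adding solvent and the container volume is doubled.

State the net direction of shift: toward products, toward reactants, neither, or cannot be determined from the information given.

Dilution lowers every aqueous concentration by the same factor. Δn_aq = 1 − 2 = -1, so the system shifts toward the side with more dissolved moles — to the left.
Gas moles: reactants 3, products 3. Δn_gas = 0, so a volume change leaves Q equal to K — no shift from this change.
Only the nonzero effect(s) matter; the net shift is to the left.

left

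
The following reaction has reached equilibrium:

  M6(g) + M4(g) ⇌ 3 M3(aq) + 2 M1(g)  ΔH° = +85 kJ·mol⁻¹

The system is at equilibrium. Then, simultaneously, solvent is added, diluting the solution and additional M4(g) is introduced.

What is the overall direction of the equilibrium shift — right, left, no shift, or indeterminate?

right

Dilution lowers every aqueous concentration by the same factor. Δn_aq = 3 − 0 = +3, so the system shifts toward the side with more dissolved moles — to the right.
Adding M4 (g), a reactant, drives the reaction to the right.
All effects act in the same direction — net shift to the right.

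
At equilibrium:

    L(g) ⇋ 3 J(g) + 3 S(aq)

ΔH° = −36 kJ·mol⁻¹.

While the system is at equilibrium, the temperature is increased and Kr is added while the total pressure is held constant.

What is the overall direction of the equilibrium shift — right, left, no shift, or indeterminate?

The forward reaction is exothermic. Raising T favours the endothermic direction — shift to the left.
Adding inert gas at constant total pressure expands the volume and lowers every reacting partial pressure. With Δn_gas = 3 − 1 = +2, Q moves away from K toward the side with fewer gas moles, so the system shifts toward the side with more gas moles — to the right.
The individual effects push in opposite directions; without quantitative information the net direction cannot be determined.

cannot be determined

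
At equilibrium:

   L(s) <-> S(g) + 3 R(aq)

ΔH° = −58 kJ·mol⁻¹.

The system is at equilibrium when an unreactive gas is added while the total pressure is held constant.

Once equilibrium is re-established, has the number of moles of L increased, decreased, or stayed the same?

decreases

Adding inert gas at constant total pressure expands the volume and lowers every reacting partial pressure. With Δn_gas = 1 − 0 = +1, Q moves away from K toward the side with fewer gas moles, so the system shifts toward the side with more gas moles — to the right.
The net shift is to the right. L is a reactant, so its amount decreases.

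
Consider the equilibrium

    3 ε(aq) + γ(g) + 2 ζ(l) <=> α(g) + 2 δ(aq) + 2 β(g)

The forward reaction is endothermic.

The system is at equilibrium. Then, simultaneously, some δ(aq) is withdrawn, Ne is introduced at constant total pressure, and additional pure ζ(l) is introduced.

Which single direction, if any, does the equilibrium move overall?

right

Removing δ (aq), a product, drives the reaction to the right.
Adding inert gas at constant total pressure expands the volume and lowers every reacting partial pressure. With Δn_gas = 3 − 1 = +2, Q moves away from K toward the side with fewer gas moles, so the system shifts toward the side with more gas moles — to the right.
ζ is a pure liquid; its activity is 1 regardless of amount, so Q is unaffected — no shift from this change.
Only the nonzero effect(s) matter; the net shift is to the right.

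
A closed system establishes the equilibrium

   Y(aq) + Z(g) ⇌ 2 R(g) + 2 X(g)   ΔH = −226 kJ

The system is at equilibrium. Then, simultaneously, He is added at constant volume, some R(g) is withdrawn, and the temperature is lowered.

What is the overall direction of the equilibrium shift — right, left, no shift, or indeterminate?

At constant volume, adding an inert gas leaves every reacting species' partial pressure unchanged, so Q is unchanged — no shift from this change.
Removing R (g), a product, drives the reaction to the right.
The forward reaction is exothermic. Lowering T favours the exothermic direction — shift to the right.
Only the nonzero effect(s) matter; the net shift is to the right.

right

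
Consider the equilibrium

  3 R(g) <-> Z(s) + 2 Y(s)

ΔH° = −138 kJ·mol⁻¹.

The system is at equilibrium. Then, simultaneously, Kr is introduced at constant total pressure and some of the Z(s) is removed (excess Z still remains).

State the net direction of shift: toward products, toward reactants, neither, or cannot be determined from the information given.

left

Adding inert gas at constant total pressure expands the volume and lowers every reacting partial pressure. With Δn_gas = 0 − 3 = -3, Q moves away from K toward the side with fewer gas moles, so the system shifts toward the side with more gas moles — to the left.
Z is a pure solid; its activity is 1 regardless of amount, so Q is unaffected — no shift from this change.
Only the nonzero effect(s) matter; the net shift is to the left.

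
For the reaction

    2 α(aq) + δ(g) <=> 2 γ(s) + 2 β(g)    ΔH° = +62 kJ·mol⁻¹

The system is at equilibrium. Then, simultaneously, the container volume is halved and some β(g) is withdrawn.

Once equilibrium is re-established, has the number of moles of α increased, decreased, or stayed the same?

cannot be determined

Gas moles: reactants 1, products 2 (Δn_gas = +1). Compression shifts the system toward the side with fewer moles of gas — to the left.
Removing β (g), a product, drives the reaction to the right.
The two effects oppose each other, so the net shift — and hence the change in α — cannot be determined from the given information.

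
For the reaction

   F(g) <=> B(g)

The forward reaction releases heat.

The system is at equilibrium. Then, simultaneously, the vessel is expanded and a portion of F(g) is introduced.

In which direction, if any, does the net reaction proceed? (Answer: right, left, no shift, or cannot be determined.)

right

Gas moles: reactants 1, products 1. Δn_gas = 0, so a volume change leaves Q equal to K — no shift from this change.
Adding F (g), a reactant, drives the reaction to the right.
Only the nonzero effect(s) matter; the net shift is to the right.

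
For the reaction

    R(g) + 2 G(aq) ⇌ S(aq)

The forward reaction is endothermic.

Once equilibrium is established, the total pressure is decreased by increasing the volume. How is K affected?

The equilibrium constant depends only on temperature. This perturbation may move the position of equilibrium, but since T is unchanged, K itself is unchanged.

unchanged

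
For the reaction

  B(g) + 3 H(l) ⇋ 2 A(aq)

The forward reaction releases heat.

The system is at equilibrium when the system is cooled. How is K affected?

K depends on temperature via the van 't Hoff relation. The forward reaction is exothermic, so lowering T increases K.

increases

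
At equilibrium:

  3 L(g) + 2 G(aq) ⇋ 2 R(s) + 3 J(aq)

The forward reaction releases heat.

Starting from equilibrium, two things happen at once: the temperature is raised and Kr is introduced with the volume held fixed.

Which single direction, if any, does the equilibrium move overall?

The forward reaction is exothermic. Raising T favours the endothermic direction — shift to the left.
At constant volume, adding an inert gas leaves every reacting species' partial pressure unchanged, so Q is unchanged — no shift from this change.
Only the nonzero effect(s) matter; the net shift is to the left.

left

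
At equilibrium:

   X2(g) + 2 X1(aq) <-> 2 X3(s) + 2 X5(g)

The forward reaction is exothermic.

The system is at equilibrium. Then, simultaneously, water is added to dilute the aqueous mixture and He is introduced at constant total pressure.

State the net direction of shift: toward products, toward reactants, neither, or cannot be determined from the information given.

Dilution lowers every aqueous concentration by the same factor. Δn_aq = 0 − 2 = -2, so the system shifts toward the side with more dissolved moles — to the left.
Adding inert gas at constant total pressure expands the volume and lowers every reacting partial pressure. With Δn_gas = 2 − 1 = +1, Q moves away from K toward the side with fewer gas moles, so the system shifts toward the side with more gas moles — to the right.
The individual effects push in opposite directions; without quantitative information the net direction cannot be determined.

cannot be determined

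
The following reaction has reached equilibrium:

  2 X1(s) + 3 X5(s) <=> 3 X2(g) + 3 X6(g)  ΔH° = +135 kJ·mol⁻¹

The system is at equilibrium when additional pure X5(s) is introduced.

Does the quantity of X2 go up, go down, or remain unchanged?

unchanged

X5 is a pure solid; its activity is 1 regardless of amount, so Q is unaffected — no shift from this change.
No net shift occurs, so the amount of X2 is unchanged.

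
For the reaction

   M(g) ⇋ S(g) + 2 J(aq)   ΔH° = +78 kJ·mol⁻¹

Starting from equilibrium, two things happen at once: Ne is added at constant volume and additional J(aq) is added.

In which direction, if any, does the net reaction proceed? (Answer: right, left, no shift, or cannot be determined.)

At constant volume, adding an inert gas leaves every reacting species' partial pressure unchanged, so Q is unchanged — no shift from this change.
Adding J (aq), a product, drives the reaction to the left.
Only the nonzero effect(s) matter; the net shift is to the left.

left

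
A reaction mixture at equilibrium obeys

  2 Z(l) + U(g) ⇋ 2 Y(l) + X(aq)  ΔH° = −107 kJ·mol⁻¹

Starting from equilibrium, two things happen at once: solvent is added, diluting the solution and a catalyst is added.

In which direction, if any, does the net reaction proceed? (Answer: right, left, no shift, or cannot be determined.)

Dilution lowers every aqueous concentration by the same factor. Δn_aq = 1 − 0 = +1, so the system shifts toward the side with more dissolved moles — to the right.
A catalyst speeds both forward and reverse rates equally; it changes neither Q nor K — no shift from this change.
Only the nonzero effect(s) matter; the net shift is to the right.

right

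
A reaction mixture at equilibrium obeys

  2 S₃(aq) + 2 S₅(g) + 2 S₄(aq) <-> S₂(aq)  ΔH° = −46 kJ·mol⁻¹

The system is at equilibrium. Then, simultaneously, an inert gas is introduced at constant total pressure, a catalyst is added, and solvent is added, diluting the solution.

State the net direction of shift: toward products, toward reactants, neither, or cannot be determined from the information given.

Adding inert gas at constant total pressure expands the volume and lowers every reacting partial pressure. With Δn_gas = 0 − 2 = -2, Q moves away from K toward the side with fewer gas moles, so the system shifts toward the side with more gas moles — to the left.
A catalyst speeds both forward and reverse rates equally; it changes neither Q nor K — no shift from this change.
Dilution lowers every aqueous concentration by the same factor. Δn_aq = 1 − 4 = -3, so the system shifts toward the side with more dissolved moles — to the left.
Only the nonzero effect(s) matter; the net shift is to the left.

left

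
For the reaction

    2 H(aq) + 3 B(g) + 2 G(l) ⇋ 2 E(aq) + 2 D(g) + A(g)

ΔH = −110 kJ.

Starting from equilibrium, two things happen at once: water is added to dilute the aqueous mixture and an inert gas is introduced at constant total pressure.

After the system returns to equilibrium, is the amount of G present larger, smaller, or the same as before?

Dilution scales every aqueous concentration by the same factor. Δn_aq = 2 − 2 = 0, so Q is unchanged — no shift.
Adding inert gas at constant total pressure expands the volume, scaling every reacting partial pressure by the same factor. Δn_gas = 3 − 3 = 0, so Q is unchanged — no shift.
No net shift occurs, so the amount of G is unchanged.

unchanged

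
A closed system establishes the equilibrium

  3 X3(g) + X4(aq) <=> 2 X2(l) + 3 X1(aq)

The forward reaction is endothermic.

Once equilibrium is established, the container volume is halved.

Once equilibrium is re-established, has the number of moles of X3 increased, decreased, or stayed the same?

decreases

Gas moles: reactants 3, products 0 (Δn_gas = -3). Compression shifts the system toward the side with fewer moles of gas — to the right.
The net shift is to the right. X3 is a reactant, so its amount decreases.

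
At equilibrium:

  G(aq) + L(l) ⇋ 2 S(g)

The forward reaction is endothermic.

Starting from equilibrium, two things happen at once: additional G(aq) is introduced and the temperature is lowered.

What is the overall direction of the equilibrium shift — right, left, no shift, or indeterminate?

Adding G (aq), a reactant, drives the reaction to the right.
The forward reaction is endothermic. Lowering T favours the exothermic direction — shift to the left.
The individual effects push in opposite directions; without quantitative information the net direction cannot be determined.

cannot be determined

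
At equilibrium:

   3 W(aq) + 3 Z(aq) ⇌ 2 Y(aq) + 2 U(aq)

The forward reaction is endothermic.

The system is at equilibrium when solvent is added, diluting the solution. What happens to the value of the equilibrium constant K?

unchanged

The equilibrium constant depends only on temperature. This perturbation may move the position of equilibrium, but since T is unchanged, K itself is unchanged.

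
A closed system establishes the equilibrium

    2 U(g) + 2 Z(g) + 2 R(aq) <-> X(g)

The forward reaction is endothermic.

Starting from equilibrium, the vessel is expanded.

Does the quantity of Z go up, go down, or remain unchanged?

Gas moles: reactants 4, products 1 (Δn_gas = -3). Expansion shifts the system toward the side with more moles of gas — to the left.
The net shift is to the left. Z is a reactant, so its amount increases.

increases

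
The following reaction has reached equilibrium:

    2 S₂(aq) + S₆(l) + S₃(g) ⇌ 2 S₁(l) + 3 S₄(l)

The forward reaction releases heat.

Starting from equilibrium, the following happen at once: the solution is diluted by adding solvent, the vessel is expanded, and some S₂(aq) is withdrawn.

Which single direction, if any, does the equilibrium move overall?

left

Dilution lowers every aqueous concentration by the same factor. Δn_aq = 0 − 2 = -2, so the system shifts toward the side with more dissolved moles — to the left.
Gas moles: reactants 1, products 0 (Δn_gas = -1). Expansion shifts the system toward the side with more moles of gas — to the left.
Removing S₂ (aq), a reactant, drives the reaction to the left.
All effects act in the same direction — net shift to the left.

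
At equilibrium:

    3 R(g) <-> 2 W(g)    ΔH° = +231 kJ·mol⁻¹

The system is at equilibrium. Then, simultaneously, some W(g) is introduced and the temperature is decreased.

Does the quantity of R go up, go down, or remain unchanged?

Adding W (g), a product, drives the reaction to the left.
The forward reaction is endothermic. Lowering T favours the exothermic direction — shift to the left.
The net shift is to the left. R is a reactant, so its amount increases.

increases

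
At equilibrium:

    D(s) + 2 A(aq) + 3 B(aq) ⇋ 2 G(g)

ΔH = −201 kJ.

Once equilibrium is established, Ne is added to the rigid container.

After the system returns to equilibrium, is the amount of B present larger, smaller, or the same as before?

unchanged

At constant volume, adding an inert gas leaves every reacting species' partial pressure unchanged, so Q is unchanged — no shift from this change.
No net shift occurs, so the amount of B is unchanged.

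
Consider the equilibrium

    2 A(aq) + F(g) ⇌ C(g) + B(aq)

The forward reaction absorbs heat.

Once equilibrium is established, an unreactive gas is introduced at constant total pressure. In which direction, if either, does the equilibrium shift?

no shift

Adding inert gas at constant total pressure expands the volume, scaling every reacting partial pressure by the same factor. Δn_gas = 1 − 1 = 0, so Q is unchanged — no shift.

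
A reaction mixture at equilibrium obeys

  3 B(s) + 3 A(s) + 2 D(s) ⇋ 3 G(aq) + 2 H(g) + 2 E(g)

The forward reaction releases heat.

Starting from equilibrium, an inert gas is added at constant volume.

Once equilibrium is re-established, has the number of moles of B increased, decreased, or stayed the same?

At constant volume, adding an inert gas leaves every reacting species' partial pressure unchanged, so Q is unchanged — no shift from this change.
No net shift occurs, so the amount of B is unchanged.

unchanged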